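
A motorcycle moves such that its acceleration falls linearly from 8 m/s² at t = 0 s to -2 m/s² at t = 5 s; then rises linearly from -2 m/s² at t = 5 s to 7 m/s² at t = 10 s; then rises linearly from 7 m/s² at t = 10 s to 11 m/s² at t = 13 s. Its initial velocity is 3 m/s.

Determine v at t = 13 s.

Δv equals the area under the a-t graph; then v = v₀ + Δv.
0–5 s: ½(8 + -2)(5) = 15 m/s
5–10 s: ½(-2 + 7)(5) = 12.5 m/s
10–13 s: ½(7 + 11)(3) = 27 m/s
Δv = 54.5 m/s, so v(13) = 3 + (54.5) = 57.5 m/s.

57.5 m/s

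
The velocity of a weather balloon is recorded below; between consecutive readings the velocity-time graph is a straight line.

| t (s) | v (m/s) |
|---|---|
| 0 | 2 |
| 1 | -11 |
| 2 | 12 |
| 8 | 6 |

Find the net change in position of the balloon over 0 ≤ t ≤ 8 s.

50 m

Displacement is the signed area under the v-t curve.
0–1 s: ½(2 + -11)(1) = -4.5 m
1–2 s: ½(-11 + 12)(1) = 0.5 m
2–8 s: ½(12 + 6)(6) = 54 m
Net displacement = 50 m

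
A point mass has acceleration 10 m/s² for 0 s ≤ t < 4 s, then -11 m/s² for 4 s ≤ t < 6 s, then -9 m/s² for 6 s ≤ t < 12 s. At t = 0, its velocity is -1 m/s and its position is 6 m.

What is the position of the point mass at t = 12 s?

On each constant-a segment, Δv = aΔt and Δx = v₀Δt + ½aΔt²; chain segment to segment.
0–4 s: v starts -1 m/s; Δx = -1·4 + ½·10·4² = 76 m; v ends 39 m/s.
4–6 s: v starts 39 m/s; Δx = 39·2 + ½·-11·2² = 56 m; v ends 17 m/s.
6–12 s: v starts 17 m/s; Δx = 17·6 + ½·-9·6² = -60 m; v ends -37 m/s.
x(12) = 6 + Σ Δx = 78 m.

78 m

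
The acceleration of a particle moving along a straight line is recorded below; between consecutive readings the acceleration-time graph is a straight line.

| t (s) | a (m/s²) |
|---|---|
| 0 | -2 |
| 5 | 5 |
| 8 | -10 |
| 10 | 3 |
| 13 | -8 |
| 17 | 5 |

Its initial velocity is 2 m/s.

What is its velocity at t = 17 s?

-18.5 m/s

Δv equals the area under the a-t graph; then v = v₀ + Δv.
0–5 s: ½(-2 + 5)(5) = 7.5 m/s
5–8 s: ½(5 + -10)(3) = -7.5 m/s
8–10 s: ½(-10 + 3)(2) = -7 m/s
10–13 s: ½(3 + -8)(3) = -7.5 m/s
13–17 s: ½(-8 + 5)(4) = -6 m/s
Δv = -20.5 m/s, so v(17) = 2 + (-20.5) = -18.5 m/s.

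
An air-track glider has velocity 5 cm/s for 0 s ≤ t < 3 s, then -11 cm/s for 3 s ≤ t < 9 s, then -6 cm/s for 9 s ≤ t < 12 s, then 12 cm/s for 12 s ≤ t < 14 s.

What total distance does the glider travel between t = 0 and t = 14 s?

Total distance travelled is ∫|v| dt — sum the magnitudes of each area piece.
0–3 s: |5| × 3 = 15 cm
3–9 s: |-11| × 6 = 66 cm
9–12 s: |-6| × 3 = 18 cm
12–14 s: |12| × 2 = 24 cm
Total distance = 123 cm

123 cm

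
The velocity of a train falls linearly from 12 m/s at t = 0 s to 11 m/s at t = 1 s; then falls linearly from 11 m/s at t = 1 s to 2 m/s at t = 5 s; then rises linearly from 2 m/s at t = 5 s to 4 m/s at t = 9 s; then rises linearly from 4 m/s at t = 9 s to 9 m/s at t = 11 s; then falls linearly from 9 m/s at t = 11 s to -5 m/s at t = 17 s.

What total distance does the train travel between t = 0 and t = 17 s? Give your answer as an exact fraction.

Distance (not displacement) is the total path length: add the absolute areas under v-t.
0–1 s: |½(12 + 11)(1)| = 11.5 m
1–5 s: |½(11 + 2)(4)| = 26 m
5–9 s: |½(2 + 4)(4)| = 12 m
9–11 s: |½(4 + 9)(2)| = 13 m
11–17 s: v = 0 at t = 104/7 s; triangle areas 243/14 + 75/14 = 159/7 m
Total distance = 1193/14 m

1193/14 m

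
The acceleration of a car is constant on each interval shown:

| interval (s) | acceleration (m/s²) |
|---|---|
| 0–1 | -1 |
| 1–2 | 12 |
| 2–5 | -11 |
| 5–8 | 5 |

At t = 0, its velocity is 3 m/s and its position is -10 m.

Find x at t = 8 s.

-41.5 m

On each constant-a segment, Δv = aΔt and Δx = v₀Δt + ½aΔt²; chain segment to segment.
0–1 s: v starts 3 m/s; Δx = 3·1 + ½·-1·1² = 2.5 m; v ends 2 m/s.
1–2 s: v starts 2 m/s; Δx = 2·1 + ½·12·1² = 8 m; v ends 14 m/s.
2–5 s: v starts 14 m/s; Δx = 14·3 + ½·-11·3² = -7.5 m; v ends -19 m/s.
5–8 s: v starts -19 m/s; Δx = -19·3 + ½·5·3² = -34.5 m; v ends -4 m/s.
x(8) = -10 + Σ Δx = -41.5 m.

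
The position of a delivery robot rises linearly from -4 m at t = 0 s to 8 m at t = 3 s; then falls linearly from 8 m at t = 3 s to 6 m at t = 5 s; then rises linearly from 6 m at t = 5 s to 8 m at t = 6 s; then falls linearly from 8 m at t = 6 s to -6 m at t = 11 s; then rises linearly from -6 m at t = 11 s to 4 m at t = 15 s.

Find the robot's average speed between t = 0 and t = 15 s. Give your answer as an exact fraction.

Average speed = (total path length)/(elapsed time); on a piecewise-linear x-t graph the path length is Σ|Δx|.
0–3 s: |Δx| = |8 − -4| = 12 m
3–5 s: |Δx| = |6 − 8| = 2 m
5–6 s: |Δx| = |8 − 6| = 2 m
6–11 s: |Δx| = |-6 − 8| = 14 m
11–15 s: |Δx| = |4 − -6| = 10 m
Total path = 40 m; average speed = 40/15 = 8/3 m/s.

8/3 m/s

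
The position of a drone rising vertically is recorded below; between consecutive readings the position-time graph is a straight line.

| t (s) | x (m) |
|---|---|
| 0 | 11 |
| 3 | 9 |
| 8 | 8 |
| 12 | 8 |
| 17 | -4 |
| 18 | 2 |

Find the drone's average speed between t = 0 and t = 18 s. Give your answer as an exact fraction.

7/6 m/s

Average speed = (total path length)/(elapsed time); on a piecewise-linear x-t graph the path length is Σ|Δx|.
0–3 s: |Δx| = |9 − 11| = 2 m
3–8 s: |Δx| = |8 − 9| = 1 m
8–12 s: |Δx| = |8 − 8| = 0 m
12–17 s: |Δx| = |-4 − 8| = 12 m
17–18 s: |Δx| = |2 − -4| = 6 m
Total path = 21 m; average speed = 21/18 = 7/6 m/s.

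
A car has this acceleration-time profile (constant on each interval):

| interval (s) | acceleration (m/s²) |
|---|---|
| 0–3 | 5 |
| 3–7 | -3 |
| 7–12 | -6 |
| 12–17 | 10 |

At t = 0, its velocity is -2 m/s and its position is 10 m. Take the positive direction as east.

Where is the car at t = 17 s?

-35.5 m

On each constant-a segment, Δv = aΔt and Δx = v₀Δt + ½aΔt²; chain segment to segment.
0–3 s: v starts -2 m/s; Δx = -2·3 + ½·5·3² = 16.5 m; v ends 13 m/s.
3–7 s: v starts 13 m/s; Δx = 13·4 + ½·-3·4² = 28 m; v ends 1 m/s.
7–12 s: v starts 1 m/s; Δx = 1·5 + ½·-6·5² = -70 m; v ends -29 m/s.
12–17 s: v starts -29 m/s; Δx = -29·5 + ½·10·5² = -20 m; v ends 21 m/s.
x(17) = 10 + Σ Δx = -35.5 m.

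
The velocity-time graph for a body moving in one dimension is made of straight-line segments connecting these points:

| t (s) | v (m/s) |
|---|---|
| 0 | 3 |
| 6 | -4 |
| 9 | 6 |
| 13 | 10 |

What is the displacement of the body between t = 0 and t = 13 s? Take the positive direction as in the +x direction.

32 m

Net displacement equals the area under the velocity-time graph (areas below the axis count negative).
0–6 s: ½(3 + -4)(6) = -3 m
6–9 s: ½(-4 + 6)(3) = 3 m
9–13 s: ½(6 + 10)(4) = 32 m
Net displacement = 32 m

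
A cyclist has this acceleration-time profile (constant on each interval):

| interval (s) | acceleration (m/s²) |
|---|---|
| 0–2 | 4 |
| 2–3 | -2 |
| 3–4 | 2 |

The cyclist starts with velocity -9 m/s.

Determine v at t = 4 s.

-1 m/s

Δv equals the area under the a-t graph; then v = v₀ + Δv.
0–2 s: 4 × 2 = 8 m/s
2–3 s: -2 × 1 = -2 m/s
3–4 s: 2 × 1 = 2 m/s
Δv = 8 m/s, so v(4) = -9 + (8) = -1 m/s.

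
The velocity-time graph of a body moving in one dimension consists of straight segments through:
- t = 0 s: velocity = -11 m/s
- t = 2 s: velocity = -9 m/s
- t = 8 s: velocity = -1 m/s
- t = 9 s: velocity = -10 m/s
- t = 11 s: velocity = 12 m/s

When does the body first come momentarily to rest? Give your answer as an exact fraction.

t = 109/11 s

v changes sign on 9–11 s (from -10 to 12); the graph is linear there, so v = 0 at t = 9 + (10)·(11 − 9)/(12 − -10) = 109/11 s.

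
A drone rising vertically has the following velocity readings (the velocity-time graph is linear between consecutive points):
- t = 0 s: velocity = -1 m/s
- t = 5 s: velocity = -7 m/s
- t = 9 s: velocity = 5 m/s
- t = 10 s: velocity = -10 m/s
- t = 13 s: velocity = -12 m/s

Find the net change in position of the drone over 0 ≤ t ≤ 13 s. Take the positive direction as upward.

-59.5 m

Net displacement equals the area under the velocity-time graph (areas below the axis count negative).
0–5 s: ½(-1 + -7)(5) = -20 m
5–9 s: ½(-7 + 5)(4) = -4 m
9–10 s: ½(5 + -10)(1) = -2.5 m
10–13 s: ½(-10 + -12)(3) = -33 m
Net displacement = -59.5 m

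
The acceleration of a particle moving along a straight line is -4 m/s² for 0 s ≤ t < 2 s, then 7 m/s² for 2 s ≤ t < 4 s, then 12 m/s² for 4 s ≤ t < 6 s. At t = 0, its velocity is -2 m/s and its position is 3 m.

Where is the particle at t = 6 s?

On each constant-a segment, Δv = aΔt and Δx = v₀Δt + ½aΔt²; chain segment to segment.
0–2 s: v starts -2 m/s; Δx = -2·2 + ½·-4·2² = -12 m; v ends -10 m/s.
2–4 s: v starts -10 m/s; Δx = -10·2 + ½·7·2² = -6 m; v ends 4 m/s.
4–6 s: v starts 4 m/s; Δx = 4·2 + ½·12·2² = 32 m; v ends 28 m/s.
x(6) = 3 + Σ Δx = 17 m.

17 m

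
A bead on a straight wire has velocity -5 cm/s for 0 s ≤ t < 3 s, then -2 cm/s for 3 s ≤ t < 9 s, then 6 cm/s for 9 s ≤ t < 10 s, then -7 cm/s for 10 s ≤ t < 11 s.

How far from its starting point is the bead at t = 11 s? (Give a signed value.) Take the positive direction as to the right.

-28 cm

Net displacement equals the area under the velocity-time graph (areas below the axis count negative).
0–3 s: -5 × 3 = -15 cm
3–9 s: -2 × 6 = -12 cm
9–10 s: 6 × 1 = 6 cm
10–11 s: -7 × 1 = -7 cm
Net displacement = -28 cm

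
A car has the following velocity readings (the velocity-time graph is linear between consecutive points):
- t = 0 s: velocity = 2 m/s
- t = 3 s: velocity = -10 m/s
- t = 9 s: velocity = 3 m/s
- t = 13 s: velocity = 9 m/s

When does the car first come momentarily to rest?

v changes sign on 0–3 s (from 2 to -10); the graph is linear there, so v = 0 at t = 0 + (-2)·(3 − 0)/(-10 − 2) = 0.5 s.

t = 0.5 s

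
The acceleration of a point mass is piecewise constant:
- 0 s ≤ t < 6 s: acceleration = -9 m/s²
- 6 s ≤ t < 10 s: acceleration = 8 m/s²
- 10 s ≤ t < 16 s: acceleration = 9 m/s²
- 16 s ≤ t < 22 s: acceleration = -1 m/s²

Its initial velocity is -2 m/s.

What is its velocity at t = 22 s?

Δv equals the area under the a-t graph; then v = v₀ + Δv.
0–6 s: -9 × 6 = -54 m/s
6–10 s: 8 × 4 = 32 m/s
10–16 s: 9 × 6 = 54 m/s
16–22 s: -1 × 6 = -6 m/s
Δv = 26 m/s, so v(22) = -2 + (26) = 24 m/s.

24 m/s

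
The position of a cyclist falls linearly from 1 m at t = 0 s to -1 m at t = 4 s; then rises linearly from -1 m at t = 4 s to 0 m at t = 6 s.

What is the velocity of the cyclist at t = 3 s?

-0.5 m/s

Velocity is the slope of the x-t graph on 0–4 s: (-1 − 1)/(4 − 0) = -0.5 m/s.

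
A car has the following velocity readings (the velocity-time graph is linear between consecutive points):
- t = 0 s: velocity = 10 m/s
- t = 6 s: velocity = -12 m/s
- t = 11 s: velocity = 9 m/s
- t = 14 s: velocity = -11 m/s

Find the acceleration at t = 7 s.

Acceleration is the slope of the v-t graph on 6–11 s: (9 − -12)/(11 − 6) = 4.2 m/s².

4.2 m/s²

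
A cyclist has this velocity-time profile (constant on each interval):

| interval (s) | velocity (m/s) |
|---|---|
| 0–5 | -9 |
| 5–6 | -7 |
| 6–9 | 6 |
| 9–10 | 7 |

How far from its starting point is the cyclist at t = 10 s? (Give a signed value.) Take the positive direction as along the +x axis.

Net displacement equals the area under the velocity-time graph (areas below the axis count negative).
0–5 s: -9 × 5 = -45 m
5–6 s: -7 × 1 = -7 m
6–9 s: 6 × 3 = 18 m
9–10 s: 7 × 1 = 7 m
Net displacement = -27 m

-27 m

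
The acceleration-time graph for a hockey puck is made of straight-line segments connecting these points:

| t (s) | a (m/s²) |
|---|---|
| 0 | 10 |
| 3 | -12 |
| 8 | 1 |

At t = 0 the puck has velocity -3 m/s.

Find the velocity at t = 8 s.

Δv equals the area under the a-t graph; then v = v₀ + Δv.
0–3 s: ½(10 + -12)(3) = -3 m/s
3–8 s: ½(-12 + 1)(5) = -27.5 m/s
Δv = -30.5 m/s, so v(8) = -3 + (-30.5) = -33.5 m/s.

-33.5 m/s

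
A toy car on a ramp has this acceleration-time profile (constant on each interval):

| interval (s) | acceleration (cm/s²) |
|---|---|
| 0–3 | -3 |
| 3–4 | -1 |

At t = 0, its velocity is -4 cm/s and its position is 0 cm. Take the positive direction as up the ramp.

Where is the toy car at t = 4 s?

On each constant-a segment, Δv = aΔt and Δx = v₀Δt + ½aΔt²; chain segment to segment.
0–3 s: v starts -4 cm/s; Δx = -4·3 + ½·-3·3² = -25.5 cm; v ends -13 cm/s.
3–4 s: v starts -13 cm/s; Δx = -13·1 + ½·-1·1² = -13.5 cm; v ends -14 cm/s.
x(4) = 0 + Σ Δx = -39 cm.

-39 cm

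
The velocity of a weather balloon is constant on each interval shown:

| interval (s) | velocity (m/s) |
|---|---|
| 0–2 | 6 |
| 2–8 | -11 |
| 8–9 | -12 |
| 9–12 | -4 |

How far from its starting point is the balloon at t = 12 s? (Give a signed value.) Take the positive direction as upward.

-78 m

Net displacement equals the area under the velocity-time graph (areas below the axis count negative).
0–2 s: 6 × 2 = 12 m
2–8 s: -11 × 6 = -66 m
8–9 s: -12 × 1 = -12 m
9–12 s: -4 × 3 = -12 m
Net displacement = -78 m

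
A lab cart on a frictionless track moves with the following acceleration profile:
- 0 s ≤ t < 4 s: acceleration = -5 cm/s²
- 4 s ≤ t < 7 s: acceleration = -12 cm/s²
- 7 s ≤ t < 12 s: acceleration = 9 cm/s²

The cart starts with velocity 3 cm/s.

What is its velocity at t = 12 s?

-8 cm/s

Δv equals the area under the a-t graph; then v = v₀ + Δv.
0–4 s: -5 × 4 = -20 cm/s
4–7 s: -12 × 3 = -36 cm/s
7–12 s: 9 × 5 = 45 cm/s
Δv = -11 cm/s, so v(12) = 3 + (-11) = -8 cm/s.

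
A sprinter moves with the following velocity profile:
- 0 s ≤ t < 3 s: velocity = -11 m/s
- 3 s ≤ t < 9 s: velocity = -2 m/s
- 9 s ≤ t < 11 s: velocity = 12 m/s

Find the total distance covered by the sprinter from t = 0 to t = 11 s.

Total distance travelled is ∫|v| dt — sum the magnitudes of each area piece.
0–3 s: |-11| × 3 = 33 m
3–9 s: |-2| × 6 = 12 m
9–11 s: |12| × 2 = 24 m
Total distance = 69 m

69 m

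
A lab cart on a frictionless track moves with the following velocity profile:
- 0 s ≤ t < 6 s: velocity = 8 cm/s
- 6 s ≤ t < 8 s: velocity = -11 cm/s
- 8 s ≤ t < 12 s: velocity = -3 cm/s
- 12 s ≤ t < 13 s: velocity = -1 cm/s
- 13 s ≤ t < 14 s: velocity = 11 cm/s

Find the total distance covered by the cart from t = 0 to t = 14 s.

94 cm

Distance (not displacement) is the total path length: add the absolute areas under v-t.
0–6 s: |8| × 6 = 48 cm
6–8 s: |-11| × 2 = 22 cm
8–12 s: |-3| × 4 = 12 cm
12–13 s: |-1| × 1 = 1 cm
13–14 s: |11| × 1 = 11 cm
Total distance = 94 cm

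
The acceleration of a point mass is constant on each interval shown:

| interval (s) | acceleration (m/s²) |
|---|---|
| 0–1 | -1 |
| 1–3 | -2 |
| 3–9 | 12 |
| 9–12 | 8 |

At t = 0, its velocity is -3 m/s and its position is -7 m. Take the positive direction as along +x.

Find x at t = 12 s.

On each constant-a segment, Δv = aΔt and Δx = v₀Δt + ½aΔt²; chain segment to segment.
0–1 s: v starts -3 m/s; Δx = -3·1 + ½·-1·1² = -3.5 m; v ends -4 m/s.
1–3 s: v starts -4 m/s; Δx = -4·2 + ½·-2·2² = -12 m; v ends -8 m/s.
3–9 s: v starts -8 m/s; Δx = -8·6 + ½·12·6² = 168 m; v ends 64 m/s.
9–12 s: v starts 64 m/s; Δx = 64·3 + ½·8·3² = 228 m; v ends 88 m/s.
x(12) = -7 + Σ Δx = 373.5 m.

373.5 m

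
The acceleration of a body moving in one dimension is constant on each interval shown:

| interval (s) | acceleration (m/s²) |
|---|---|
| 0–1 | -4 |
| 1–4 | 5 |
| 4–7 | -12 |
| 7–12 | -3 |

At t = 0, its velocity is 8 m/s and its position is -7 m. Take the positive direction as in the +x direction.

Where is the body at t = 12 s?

On each constant-a segment, Δv = aΔt and Δx = v₀Δt + ½aΔt²; chain segment to segment.
0–1 s: v starts 8 m/s; Δx = 8·1 + ½·-4·1² = 6 m; v ends 4 m/s.
1–4 s: v starts 4 m/s; Δx = 4·3 + ½·5·3² = 34.5 m; v ends 19 m/s.
4–7 s: v starts 19 m/s; Δx = 19·3 + ½·-12·3² = 3 m; v ends -17 m/s.
7–12 s: v starts -17 m/s; Δx = -17·5 + ½·-3·5² = -122.5 m; v ends -32 m/s.
x(12) = -7 + Σ Δx = -86 m.

-86 m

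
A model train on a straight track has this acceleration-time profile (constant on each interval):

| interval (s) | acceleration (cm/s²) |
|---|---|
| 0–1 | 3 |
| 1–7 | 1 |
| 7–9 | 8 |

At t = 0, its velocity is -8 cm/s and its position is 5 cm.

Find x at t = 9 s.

4.5 cm

On each constant-a segment, Δv = aΔt and Δx = v₀Δt + ½aΔt²; chain segment to segment.
0–1 s: v starts -8 cm/s; Δx = -8·1 + ½·3·1² = -6.5 cm; v ends -5 cm/s.
1–7 s: v starts -5 cm/s; Δx = -5·6 + ½·1·6² = -12 cm; v ends 1 cm/s.
7–9 s: v starts 1 cm/s; Δx = 1·2 + ½·8·2² = 18 cm; v ends 17 cm/s.
x(9) = 5 + Σ Δx = 4.5 cm.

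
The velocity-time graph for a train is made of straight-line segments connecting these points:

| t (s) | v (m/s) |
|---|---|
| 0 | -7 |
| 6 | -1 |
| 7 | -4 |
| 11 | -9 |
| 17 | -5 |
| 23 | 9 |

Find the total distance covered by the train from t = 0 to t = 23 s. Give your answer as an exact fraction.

1641/14 m

Total distance travelled is ∫|v| dt — sum the magnitudes of each area piece.
0–6 s: |½(-7 + -1)(6)| = 24 m
6–7 s: |½(-1 + -4)(1)| = 2.5 m
7–11 s: |½(-4 + -9)(4)| = 26 m
11–17 s: |½(-9 + -5)(6)| = 42 m
17–23 s: v = 0 at t = 134/7 s; triangle areas 75/14 + 243/14 = 159/7 m
Total distance = 1641/14 m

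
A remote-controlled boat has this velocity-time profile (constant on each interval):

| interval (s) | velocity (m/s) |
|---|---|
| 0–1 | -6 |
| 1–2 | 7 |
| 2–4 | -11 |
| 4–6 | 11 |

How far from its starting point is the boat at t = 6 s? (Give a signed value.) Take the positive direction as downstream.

Displacement is the signed area under the v-t curve.
0–1 s: -6 × 1 = -6 m
1–2 s: 7 × 1 = 7 m
2–4 s: -11 × 2 = -22 m
4–6 s: 11 × 2 = 22 m
Net displacement = 1 m

1 m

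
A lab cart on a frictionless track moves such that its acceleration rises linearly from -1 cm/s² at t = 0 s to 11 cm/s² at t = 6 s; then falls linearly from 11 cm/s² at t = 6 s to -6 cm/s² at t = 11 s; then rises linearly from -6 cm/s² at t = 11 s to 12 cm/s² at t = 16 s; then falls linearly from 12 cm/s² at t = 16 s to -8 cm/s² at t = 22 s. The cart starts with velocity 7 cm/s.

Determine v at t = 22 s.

Δv equals the area under the a-t graph; then v = v₀ + Δv.
0–6 s: ½(-1 + 11)(6) = 30 cm/s
6–11 s: ½(11 + -6)(5) = 12.5 cm/s
11–16 s: ½(-6 + 12)(5) = 15 cm/s
16–22 s: ½(12 + -8)(6) = 12 cm/s
Δv = 69.5 cm/s, so v(22) = 7 + (69.5) = 76.5 cm/s.

76.5 cm/s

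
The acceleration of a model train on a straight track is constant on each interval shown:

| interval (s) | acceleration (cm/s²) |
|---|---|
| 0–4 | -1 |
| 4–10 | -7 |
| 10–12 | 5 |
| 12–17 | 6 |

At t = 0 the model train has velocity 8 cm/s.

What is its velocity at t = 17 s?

2 cm/s

Δv equals the area under the a-t graph; then v = v₀ + Δv.
0–4 s: -1 × 4 = -4 cm/s
4–10 s: -7 × 6 = -42 cm/s
10–12 s: 5 × 2 = 10 cm/s
12–17 s: 6 × 5 = 30 cm/s
Δv = -6 cm/s, so v(17) = 8 + (-6) = 2 cm/s.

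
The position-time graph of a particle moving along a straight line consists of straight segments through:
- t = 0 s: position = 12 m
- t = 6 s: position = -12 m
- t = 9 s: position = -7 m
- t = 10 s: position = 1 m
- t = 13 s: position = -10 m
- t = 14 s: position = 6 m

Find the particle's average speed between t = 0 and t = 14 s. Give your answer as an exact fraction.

32/7 m/s

Average speed = (total path length)/(elapsed time); on a piecewise-linear x-t graph the path length is Σ|Δx|.
0–6 s: |Δx| = |-12 − 12| = 24 m
6–9 s: |Δx| = |-7 − -12| = 5 m
9–10 s: |Δx| = |1 − -7| = 8 m
10–13 s: |Δx| = |-10 − 1| = 11 m
13–14 s: |Δx| = |6 − -10| = 16 m
Total path = 64 m; average speed = 64/14 = 32/7 m/s.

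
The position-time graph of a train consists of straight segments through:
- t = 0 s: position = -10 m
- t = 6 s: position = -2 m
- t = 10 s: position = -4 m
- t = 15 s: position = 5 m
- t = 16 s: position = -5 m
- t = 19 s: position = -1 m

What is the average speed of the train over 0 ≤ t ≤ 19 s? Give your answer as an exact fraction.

Average speed = (total path length)/(elapsed time); on a piecewise-linear x-t graph the path length is Σ|Δx|.
0–6 s: |Δx| = |-2 − -10| = 8 m
6–10 s: |Δx| = |-4 − -2| = 2 m
10–15 s: |Δx| = |5 − -4| = 9 m
15–16 s: |Δx| = |-5 − 5| = 10 m
16–19 s: |Δx| = |-1 − -5| = 4 m
Total path = 33 m; average speed = 33/19 = 33/19 m/s.

33/19 m/s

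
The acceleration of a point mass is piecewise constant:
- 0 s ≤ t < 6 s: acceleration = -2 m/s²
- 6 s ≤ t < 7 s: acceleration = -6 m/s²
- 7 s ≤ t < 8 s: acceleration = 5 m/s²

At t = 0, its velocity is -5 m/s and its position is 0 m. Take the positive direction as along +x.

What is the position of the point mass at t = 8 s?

On each constant-a segment, Δv = aΔt and Δx = v₀Δt + ½aΔt²; chain segment to segment.
0–6 s: v starts -5 m/s; Δx = -5·6 + ½·-2·6² = -66 m; v ends -17 m/s.
6–7 s: v starts -17 m/s; Δx = -17·1 + ½·-6·1² = -20 m; v ends -23 m/s.
7–8 s: v starts -23 m/s; Δx = -23·1 + ½·5·1² = -20.5 m; v ends -18 m/s.
x(8) = 0 + Σ Δx = -106.5 m.

-106.5 m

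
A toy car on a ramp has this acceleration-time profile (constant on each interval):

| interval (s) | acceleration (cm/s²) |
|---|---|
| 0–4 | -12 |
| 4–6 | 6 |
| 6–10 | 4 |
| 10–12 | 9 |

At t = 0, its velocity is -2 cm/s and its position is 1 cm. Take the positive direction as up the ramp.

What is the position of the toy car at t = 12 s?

On each constant-a segment, Δv = aΔt and Δx = v₀Δt + ½aΔt²; chain segment to segment.
0–4 s: v starts -2 cm/s; Δx = -2·4 + ½·-12·4² = -104 cm; v ends -50 cm/s.
4–6 s: v starts -50 cm/s; Δx = -50·2 + ½·6·2² = -88 cm; v ends -38 cm/s.
6–10 s: v starts -38 cm/s; Δx = -38·4 + ½·4·4² = -120 cm; v ends -22 cm/s.
10–12 s: v starts -22 cm/s; Δx = -22·2 + ½·9·2² = -26 cm; v ends -4 cm/s.
x(12) = 1 + Σ Δx = -337 cm.

-337 cm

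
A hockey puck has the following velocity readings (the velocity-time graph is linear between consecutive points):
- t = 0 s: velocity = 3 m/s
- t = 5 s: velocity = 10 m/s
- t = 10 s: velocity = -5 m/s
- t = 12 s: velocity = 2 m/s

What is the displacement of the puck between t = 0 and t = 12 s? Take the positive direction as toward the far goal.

42 m

Net displacement equals the area under the velocity-time graph (areas below the axis count negative).
0–5 s: ½(3 + 10)(5) = 32.5 m
5–10 s: ½(10 + -5)(5) = 12.5 m
10–12 s: ½(-5 + 2)(2) = -3 m
Net displacement = 42 m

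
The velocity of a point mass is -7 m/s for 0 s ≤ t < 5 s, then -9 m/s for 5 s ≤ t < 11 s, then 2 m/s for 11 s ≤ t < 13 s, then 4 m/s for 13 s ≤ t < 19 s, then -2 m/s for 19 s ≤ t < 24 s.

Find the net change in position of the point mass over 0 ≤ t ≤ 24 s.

Net displacement equals the area under the velocity-time graph (areas below the axis count negative).
0–5 s: -7 × 5 = -35 m
5–11 s: -9 × 6 = -54 m
11–13 s: 2 × 2 = 4 m
13–19 s: 4 × 6 = 24 m
19–24 s: -2 × 5 = -10 m
Net displacement = -71 m

-71 m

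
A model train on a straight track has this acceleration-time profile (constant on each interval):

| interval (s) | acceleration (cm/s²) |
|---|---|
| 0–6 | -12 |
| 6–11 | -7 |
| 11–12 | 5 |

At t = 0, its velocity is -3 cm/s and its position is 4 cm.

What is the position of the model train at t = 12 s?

On each constant-a segment, Δv = aΔt and Δx = v₀Δt + ½aΔt²; chain segment to segment.
0–6 s: v starts -3 cm/s; Δx = -3·6 + ½·-12·6² = -234 cm; v ends -75 cm/s.
6–11 s: v starts -75 cm/s; Δx = -75·5 + ½·-7·5² = -462.5 cm; v ends -110 cm/s.
11–12 s: v starts -110 cm/s; Δx = -110·1 + ½·5·1² = -107.5 cm; v ends -105 cm/s.
x(12) = 4 + Σ Δx = -800 cm.

-800 cm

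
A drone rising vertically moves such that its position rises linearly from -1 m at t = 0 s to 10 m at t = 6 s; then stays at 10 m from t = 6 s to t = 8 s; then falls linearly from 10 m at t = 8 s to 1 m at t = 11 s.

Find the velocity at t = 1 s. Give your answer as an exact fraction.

11/6 m/s

Velocity is the slope of the x-t graph on 0–6 s: (10 − -1)/(6 − 0) = 11/6 m/s.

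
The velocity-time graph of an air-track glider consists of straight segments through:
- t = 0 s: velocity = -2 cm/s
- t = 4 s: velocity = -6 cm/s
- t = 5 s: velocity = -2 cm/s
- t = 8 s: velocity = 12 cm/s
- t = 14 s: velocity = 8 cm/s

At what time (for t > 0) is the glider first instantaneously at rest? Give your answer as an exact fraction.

t = 38/7 s

v changes sign on 5–8 s (from -2 to 12); the graph is linear there, so v = 0 at t = 5 + (2)·(8 − 5)/(12 − -2) = 38/7 s.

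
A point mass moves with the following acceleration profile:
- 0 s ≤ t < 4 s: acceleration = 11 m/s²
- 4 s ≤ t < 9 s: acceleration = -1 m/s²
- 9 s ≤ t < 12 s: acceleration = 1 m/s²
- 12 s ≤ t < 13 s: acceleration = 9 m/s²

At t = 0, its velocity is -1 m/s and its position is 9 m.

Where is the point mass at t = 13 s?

459.5 m

On each constant-a segment, Δv = aΔt and Δx = v₀Δt + ½aΔt²; chain segment to segment.
0–4 s: v starts -1 m/s; Δx = -1·4 + ½·11·4² = 84 m; v ends 43 m/s.
4–9 s: v starts 43 m/s; Δx = 43·5 + ½·-1·5² = 202.5 m; v ends 38 m/s.
9–12 s: v starts 38 m/s; Δx = 38·3 + ½·1·3² = 118.5 m; v ends 41 m/s.
12–13 s: v starts 41 m/s; Δx = 41·1 + ½·9·1² = 45.5 m; v ends 50 m/s.
x(13) = 9 + Σ Δx = 459.5 m.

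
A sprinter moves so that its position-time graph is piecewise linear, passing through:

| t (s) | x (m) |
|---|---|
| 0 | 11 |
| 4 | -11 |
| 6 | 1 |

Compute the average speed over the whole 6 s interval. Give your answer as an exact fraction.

17/3 m/s

Average speed = (total path length)/(elapsed time); on a piecewise-linear x-t graph the path length is Σ|Δx|.
0–4 s: |Δx| = |-11 − 11| = 22 m
4–6 s: |Δx| = |1 − -11| = 12 m
Total path = 34 m; average speed = 34/6 = 17/3 m/s.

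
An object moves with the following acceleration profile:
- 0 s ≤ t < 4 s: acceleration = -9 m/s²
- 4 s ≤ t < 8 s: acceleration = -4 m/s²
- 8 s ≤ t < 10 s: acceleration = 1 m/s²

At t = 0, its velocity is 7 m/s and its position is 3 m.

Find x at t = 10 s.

-277 m

On each constant-a segment, Δv = aΔt and Δx = v₀Δt + ½aΔt²; chain segment to segment.
0–4 s: v starts 7 m/s; Δx = 7·4 + ½·-9·4² = -44 m; v ends -29 m/s.
4–8 s: v starts -29 m/s; Δx = -29·4 + ½·-4·4² = -148 m; v ends -45 m/s.
8–10 s: v starts -45 m/s; Δx = -45·2 + ½·1·2² = -88 m; v ends -43 m/s.
x(10) = 3 + Σ Δx = -277 m.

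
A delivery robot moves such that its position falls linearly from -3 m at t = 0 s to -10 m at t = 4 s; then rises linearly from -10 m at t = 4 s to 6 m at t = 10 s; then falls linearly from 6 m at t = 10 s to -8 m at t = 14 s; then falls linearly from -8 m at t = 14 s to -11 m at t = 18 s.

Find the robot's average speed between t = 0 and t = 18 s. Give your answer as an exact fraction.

20/9 m/s

Average speed = (total path length)/(elapsed time); on a piecewise-linear x-t graph the path length is Σ|Δx|.
0–4 s: |Δx| = |-10 − -3| = 7 m
4–10 s: |Δx| = |6 − -10| = 16 m
10–14 s: |Δx| = |-8 − 6| = 14 m
14–18 s: |Δx| = |-11 − -8| = 3 m
Total path = 40 m; average speed = 40/18 = 20/9 m/s.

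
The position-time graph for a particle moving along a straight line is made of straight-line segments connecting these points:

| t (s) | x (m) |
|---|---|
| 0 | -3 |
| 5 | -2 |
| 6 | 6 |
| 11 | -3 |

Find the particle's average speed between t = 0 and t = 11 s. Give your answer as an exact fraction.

Average speed = (total path length)/(elapsed time); on a piecewise-linear x-t graph the path length is Σ|Δx|.
0–5 s: |Δx| = |-2 − -3| = 1 m
5–6 s: |Δx| = |6 − -2| = 8 m
6–11 s: |Δx| = |-3 − 6| = 9 m
Total path = 18 m; average speed = 18/11 = 18/11 m/s.

18/11 m/s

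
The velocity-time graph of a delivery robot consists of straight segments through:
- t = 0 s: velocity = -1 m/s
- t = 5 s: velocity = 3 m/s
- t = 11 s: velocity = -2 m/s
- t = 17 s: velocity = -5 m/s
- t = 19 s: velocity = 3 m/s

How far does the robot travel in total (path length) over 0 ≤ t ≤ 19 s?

39.3 m

Total distance travelled is ∫|v| dt — sum the magnitudes of each area piece.
0–5 s: v = 0 at t = 1.25 s; triangle areas 0.625 + 5.625 = 6.25 m
5–11 s: v = 0 at t = 8.6 s; triangle areas 5.4 + 2.4 = 7.8 m
11–17 s: |½(-2 + -5)(6)| = 21 m
17–19 s: v = 0 at t = 18.25 s; triangle areas 3.125 + 1.125 = 4.25 m
Total distance = 39.3 m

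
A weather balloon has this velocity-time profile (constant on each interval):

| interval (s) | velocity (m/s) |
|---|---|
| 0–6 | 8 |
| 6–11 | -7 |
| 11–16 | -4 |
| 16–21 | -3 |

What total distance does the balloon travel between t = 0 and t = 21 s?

118 m

Total distance travelled is ∫|v| dt — sum the magnitudes of each area piece.
0–6 s: |8| × 6 = 48 m
6–11 s: |-7| × 5 = 35 m
11–16 s: |-4| × 5 = 20 m
16–21 s: |-3| × 5 = 15 m
Total distance = 118 m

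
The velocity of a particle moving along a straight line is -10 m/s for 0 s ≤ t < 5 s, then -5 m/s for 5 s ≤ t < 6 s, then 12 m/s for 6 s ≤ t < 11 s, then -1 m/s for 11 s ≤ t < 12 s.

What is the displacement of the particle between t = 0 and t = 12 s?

Displacement is the signed area under the v-t curve.
0–5 s: -10 × 5 = -50 m
5–6 s: -5 × 1 = -5 m
6–11 s: 12 × 5 = 60 m
11–12 s: -1 × 1 = -1 m
Net displacement = 4 m

4 m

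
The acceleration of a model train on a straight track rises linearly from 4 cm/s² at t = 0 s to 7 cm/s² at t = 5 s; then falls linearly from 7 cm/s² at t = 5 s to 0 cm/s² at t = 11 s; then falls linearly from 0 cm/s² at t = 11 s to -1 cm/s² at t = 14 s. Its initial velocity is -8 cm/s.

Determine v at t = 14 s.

Δv equals the area under the a-t graph; then v = v₀ + Δv.
0–5 s: ½(4 + 7)(5) = 27.5 cm/s
5–11 s: ½(7 + 0)(6) = 21 cm/s
11–14 s: ½(0 + -1)(3) = -1.5 cm/s
Δv = 47 cm/s, so v(14) = -8 + (47) = 39 cm/s.

39 cm/s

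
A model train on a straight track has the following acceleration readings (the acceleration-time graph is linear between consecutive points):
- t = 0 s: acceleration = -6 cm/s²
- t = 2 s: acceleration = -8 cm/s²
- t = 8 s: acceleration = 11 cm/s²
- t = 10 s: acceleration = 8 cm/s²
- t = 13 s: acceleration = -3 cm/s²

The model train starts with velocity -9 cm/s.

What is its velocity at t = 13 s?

12.5 cm/s

Δv equals the area under the a-t graph; then v = v₀ + Δv.
0–2 s: ½(-6 + -8)(2) = -14 cm/s
2–8 s: ½(-8 + 11)(6) = 9 cm/s
8–10 s: ½(11 + 8)(2) = 19 cm/s
10–13 s: ½(8 + -3)(3) = 7.5 cm/s
Δv = 21.5 cm/s, so v(13) = -9 + (21.5) = 12.5 cm/s.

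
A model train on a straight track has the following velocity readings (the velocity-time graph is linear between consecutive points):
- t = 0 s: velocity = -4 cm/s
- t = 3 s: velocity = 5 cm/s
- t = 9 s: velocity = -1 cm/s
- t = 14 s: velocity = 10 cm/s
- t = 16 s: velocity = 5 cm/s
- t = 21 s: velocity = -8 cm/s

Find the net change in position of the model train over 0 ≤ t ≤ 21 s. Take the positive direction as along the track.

Displacement is the signed area under the v-t curve.
0–3 s: ½(-4 + 5)(3) = 1.5 cm
3–9 s: ½(5 + -1)(6) = 12 cm
9–14 s: ½(-1 + 10)(5) = 22.5 cm
14–16 s: ½(10 + 5)(2) = 15 cm
16–21 s: ½(5 + -8)(5) = -7.5 cm
Net displacement = 43.5 cm

43.5 cm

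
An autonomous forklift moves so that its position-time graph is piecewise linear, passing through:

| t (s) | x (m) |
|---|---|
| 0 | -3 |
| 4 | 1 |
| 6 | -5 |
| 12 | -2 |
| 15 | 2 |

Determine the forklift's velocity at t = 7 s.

Velocity is the slope of the x-t graph on 6–12 s: (-2 − -5)/(12 − 6) = 0.5 m/s.

0.5 m/s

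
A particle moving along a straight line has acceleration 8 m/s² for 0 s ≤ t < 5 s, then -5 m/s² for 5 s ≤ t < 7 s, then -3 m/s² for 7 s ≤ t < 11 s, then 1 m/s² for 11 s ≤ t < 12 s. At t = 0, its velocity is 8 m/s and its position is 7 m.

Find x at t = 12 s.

387.5 m

On each constant-a segment, Δv = aΔt and Δx = v₀Δt + ½aΔt²; chain segment to segment.
0–5 s: v starts 8 m/s; Δx = 8·5 + ½·8·5² = 140 m; v ends 48 m/s.
5–7 s: v starts 48 m/s; Δx = 48·2 + ½·-5·2² = 86 m; v ends 38 m/s.
7–11 s: v starts 38 m/s; Δx = 38·4 + ½·-3·4² = 128 m; v ends 26 m/s.
11–12 s: v starts 26 m/s; Δx = 26·1 + ½·1·1² = 26.5 m; v ends 27 m/s.
x(12) = 7 + Σ Δx = 387.5 m.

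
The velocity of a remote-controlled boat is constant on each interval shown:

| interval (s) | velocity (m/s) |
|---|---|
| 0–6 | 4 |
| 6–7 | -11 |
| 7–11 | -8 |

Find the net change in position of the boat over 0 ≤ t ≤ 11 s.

Displacement is the signed area under the v-t curve.
0–6 s: 4 × 6 = 24 m
6–7 s: -11 × 1 = -11 m
7–11 s: -8 × 4 = -32 m
Net displacement = -19 m

-19 m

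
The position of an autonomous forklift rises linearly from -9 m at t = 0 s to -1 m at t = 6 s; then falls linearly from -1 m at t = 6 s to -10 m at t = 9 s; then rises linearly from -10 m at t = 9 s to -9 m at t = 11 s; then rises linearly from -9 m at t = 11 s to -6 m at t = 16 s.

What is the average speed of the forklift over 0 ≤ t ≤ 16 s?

1.3125 m/s

Average speed = (total path length)/(elapsed time); on a piecewise-linear x-t graph the path length is Σ|Δx|.
0–6 s: |Δx| = |-1 − -9| = 8 m
6–9 s: |Δx| = |-10 − -1| = 9 m
9–11 s: |Δx| = |-9 − -10| = 1 m
11–16 s: |Δx| = |-6 − -9| = 3 m
Total path = 21 m; average speed = 21/16 = 1.3125 m/s.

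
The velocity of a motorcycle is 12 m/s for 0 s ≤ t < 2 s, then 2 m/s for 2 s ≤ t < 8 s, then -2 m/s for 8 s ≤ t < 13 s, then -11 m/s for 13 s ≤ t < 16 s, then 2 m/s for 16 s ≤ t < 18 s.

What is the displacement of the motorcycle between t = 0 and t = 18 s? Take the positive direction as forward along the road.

Displacement is the signed area under the v-t curve.
0–2 s: 12 × 2 = 24 m
2–8 s: 2 × 6 = 12 m
8–13 s: -2 × 5 = -10 m
13–16 s: -11 × 3 = -33 m
16–18 s: 2 × 2 = 4 m
Net displacement = -3 m

-3 m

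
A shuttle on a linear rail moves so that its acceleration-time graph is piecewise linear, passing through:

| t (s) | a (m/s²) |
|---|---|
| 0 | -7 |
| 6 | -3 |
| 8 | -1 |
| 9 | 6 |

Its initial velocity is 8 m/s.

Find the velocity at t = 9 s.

Δv equals the area under the a-t graph; then v = v₀ + Δv.
0–6 s: ½(-7 + -3)(6) = -30 m/s
6–8 s: ½(-3 + -1)(2) = -4 m/s
8–9 s: ½(-1 + 6)(1) = 2.5 m/s
Δv = -31.5 m/s, so v(9) = 8 + (-31.5) = -23.5 m/s.

-23.5 m/s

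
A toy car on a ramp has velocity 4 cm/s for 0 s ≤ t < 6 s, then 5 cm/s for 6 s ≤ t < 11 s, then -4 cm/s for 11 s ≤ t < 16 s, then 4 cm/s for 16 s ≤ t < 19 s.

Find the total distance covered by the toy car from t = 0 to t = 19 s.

Distance (not displacement) is the total path length: add the absolute areas under v-t.
0–6 s: |4| × 6 = 24 cm
6–11 s: |5| × 5 = 25 cm
11–16 s: |-4| × 5 = 20 cm
16–19 s: |4| × 3 = 12 cm
Total distance = 81 cm

81 cm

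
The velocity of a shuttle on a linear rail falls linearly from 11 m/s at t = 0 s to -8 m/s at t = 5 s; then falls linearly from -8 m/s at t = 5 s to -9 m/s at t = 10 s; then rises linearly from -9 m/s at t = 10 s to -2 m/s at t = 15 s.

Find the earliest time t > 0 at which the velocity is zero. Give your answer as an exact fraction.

v changes sign on 0–5 s (from 11 to -8); the graph is linear there, so v = 0 at t = 0 + (-11)·(5 − 0)/(-8 − 11) = 55/19 s.

t = 55/19 s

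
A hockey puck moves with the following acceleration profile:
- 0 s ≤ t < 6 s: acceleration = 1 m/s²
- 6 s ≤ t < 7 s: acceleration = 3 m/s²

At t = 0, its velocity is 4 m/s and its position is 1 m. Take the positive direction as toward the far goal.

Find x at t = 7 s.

54.5 m

On each constant-a segment, Δv = aΔt and Δx = v₀Δt + ½aΔt²; chain segment to segment.
0–6 s: v starts 4 m/s; Δx = 4·6 + ½·1·6² = 42 m; v ends 10 m/s.
6–7 s: v starts 10 m/s; Δx = 10·1 + ½·3·1² = 11.5 m; v ends 13 m/s.
x(7) = 1 + Σ Δx = 54.5 m.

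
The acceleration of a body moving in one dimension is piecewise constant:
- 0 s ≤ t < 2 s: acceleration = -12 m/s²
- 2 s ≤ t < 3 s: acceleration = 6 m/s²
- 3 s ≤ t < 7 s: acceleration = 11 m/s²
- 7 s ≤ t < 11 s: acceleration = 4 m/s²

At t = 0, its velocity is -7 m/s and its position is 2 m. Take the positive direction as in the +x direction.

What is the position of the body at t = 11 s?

On each constant-a segment, Δv = aΔt and Δx = v₀Δt + ½aΔt²; chain segment to segment.
0–2 s: v starts -7 m/s; Δx = -7·2 + ½·-12·2² = -38 m; v ends -31 m/s.
2–3 s: v starts -31 m/s; Δx = -31·1 + ½·6·1² = -28 m; v ends -25 m/s.
3–7 s: v starts -25 m/s; Δx = -25·4 + ½·11·4² = -12 m; v ends 19 m/s.
7–11 s: v starts 19 m/s; Δx = 19·4 + ½·4·4² = 108 m; v ends 35 m/s.
x(11) = 2 + Σ Δx = 32 m.

32 m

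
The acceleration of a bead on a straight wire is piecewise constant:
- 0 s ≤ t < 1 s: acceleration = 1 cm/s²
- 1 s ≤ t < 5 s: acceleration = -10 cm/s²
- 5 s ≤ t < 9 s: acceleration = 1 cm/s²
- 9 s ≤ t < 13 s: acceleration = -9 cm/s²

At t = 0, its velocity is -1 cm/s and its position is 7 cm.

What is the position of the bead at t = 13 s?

On each constant-a segment, Δv = aΔt and Δx = v₀Δt + ½aΔt²; chain segment to segment.
0–1 s: v starts -1 cm/s; Δx = -1·1 + ½·1·1² = -0.5 cm; v ends 0 cm/s.
1–5 s: v starts 0 cm/s; Δx = 0·4 + ½·-10·4² = -80 cm; v ends -40 cm/s.
5–9 s: v starts -40 cm/s; Δx = -40·4 + ½·1·4² = -152 cm; v ends -36 cm/s.
9–13 s: v starts -36 cm/s; Δx = -36·4 + ½·-9·4² = -216 cm; v ends -72 cm/s.
x(13) = 7 + Σ Δx = -441.5 cm.

-441.5 cm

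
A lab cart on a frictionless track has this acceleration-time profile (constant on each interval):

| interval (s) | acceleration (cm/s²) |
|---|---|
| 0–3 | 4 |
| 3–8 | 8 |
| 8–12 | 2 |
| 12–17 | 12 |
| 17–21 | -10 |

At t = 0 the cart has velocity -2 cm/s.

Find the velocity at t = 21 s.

Δv equals the area under the a-t graph; then v = v₀ + Δv.
0–3 s: 4 × 3 = 12 cm/s
3–8 s: 8 × 5 = 40 cm/s
8–12 s: 2 × 4 = 8 cm/s
12–17 s: 12 × 5 = 60 cm/s
17–21 s: -10 × 4 = -40 cm/s
Δv = 80 cm/s, so v(21) = -2 + (80) = 78 cm/s.

78 cm/s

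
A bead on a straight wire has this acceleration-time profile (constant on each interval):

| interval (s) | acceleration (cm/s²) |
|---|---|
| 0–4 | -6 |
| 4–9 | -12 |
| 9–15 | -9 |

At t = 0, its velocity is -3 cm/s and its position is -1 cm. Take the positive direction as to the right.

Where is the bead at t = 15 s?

-1030 cm

On each constant-a segment, Δv = aΔt and Δx = v₀Δt + ½aΔt²; chain segment to segment.
0–4 s: v starts -3 cm/s; Δx = -3·4 + ½·-6·4² = -60 cm; v ends -27 cm/s.
4–9 s: v starts -27 cm/s; Δx = -27·5 + ½·-12·5² = -285 cm; v ends -87 cm/s.
9–15 s: v starts -87 cm/s; Δx = -87·6 + ½·-9·6² = -684 cm; v ends -141 cm/s.
x(15) = -1 + Σ Δx = -1030 cm.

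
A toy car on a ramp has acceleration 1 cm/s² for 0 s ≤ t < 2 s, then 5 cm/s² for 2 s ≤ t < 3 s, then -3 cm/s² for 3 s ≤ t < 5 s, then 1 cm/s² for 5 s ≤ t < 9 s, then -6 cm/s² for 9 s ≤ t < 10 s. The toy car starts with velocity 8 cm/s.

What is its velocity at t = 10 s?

Δv equals the area under the a-t graph; then v = v₀ + Δv.
0–2 s: 1 × 2 = 2 cm/s
2–3 s: 5 × 1 = 5 cm/s
3–5 s: -3 × 2 = -6 cm/s
5–9 s: 1 × 4 = 4 cm/s
9–10 s: -6 × 1 = -6 cm/s
Δv = -1 cm/s, so v(10) = 8 + (-1) = 7 cm/s.

7 cm/s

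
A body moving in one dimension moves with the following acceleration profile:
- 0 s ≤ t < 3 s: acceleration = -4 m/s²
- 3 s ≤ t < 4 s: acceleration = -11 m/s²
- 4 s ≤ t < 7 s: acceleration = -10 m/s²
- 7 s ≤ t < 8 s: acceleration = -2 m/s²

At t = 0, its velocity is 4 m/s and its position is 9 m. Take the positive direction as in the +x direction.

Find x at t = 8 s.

On each constant-a segment, Δv = aΔt and Δx = v₀Δt + ½aΔt²; chain segment to segment.
0–3 s: v starts 4 m/s; Δx = 4·3 + ½·-4·3² = -6 m; v ends -8 m/s.
3–4 s: v starts -8 m/s; Δx = -8·1 + ½·-11·1² = -13.5 m; v ends -19 m/s.
4–7 s: v starts -19 m/s; Δx = -19·3 + ½·-10·3² = -102 m; v ends -49 m/s.
7–8 s: v starts -49 m/s; Δx = -49·1 + ½·-2·1² = -50 m; v ends -51 m/s.
x(8) = 9 + Σ Δx = -162.5 m.

-162.5 m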